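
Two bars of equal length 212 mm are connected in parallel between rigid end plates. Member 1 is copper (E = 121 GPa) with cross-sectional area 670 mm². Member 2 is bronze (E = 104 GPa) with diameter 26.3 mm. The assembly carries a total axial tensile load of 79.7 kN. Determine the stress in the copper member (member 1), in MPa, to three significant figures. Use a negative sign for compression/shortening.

70.1 MPa

A_2 = 543.3 mm².
Equal strain + equilibrium ⇒ each member carries load in proportion to AE: A₁E₁ = 81070000 N, A₂E₂ = 56500000 N, ΣAE = 137600000 N.
σ₁ = P·E₁/ΣAE = 79700·121000/137600000 = 70.1 MPa.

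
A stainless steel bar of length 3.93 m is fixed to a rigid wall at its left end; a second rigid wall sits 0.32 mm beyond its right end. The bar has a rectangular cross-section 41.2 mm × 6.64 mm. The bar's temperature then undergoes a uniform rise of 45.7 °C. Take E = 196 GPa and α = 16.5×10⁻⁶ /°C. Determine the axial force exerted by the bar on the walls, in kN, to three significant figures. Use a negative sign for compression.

Free thermal expansion αLΔT = 16.5e-6 · 3930 · 45.7 = 2.963 mm.
The walls engage after the gap closes; constrained expansion = 2.963 − 0.32 = 2.643 mm.
The walls impose strain ε = −(2.643)/3930 = -6.7263e-04; σ = Eε = 196000 · -6.7263e-04 = -131.8 MPa.
Wall reaction R = σ·A = -131.8·273.6 = -36070 N = -36.07 kN.

-36.1 kN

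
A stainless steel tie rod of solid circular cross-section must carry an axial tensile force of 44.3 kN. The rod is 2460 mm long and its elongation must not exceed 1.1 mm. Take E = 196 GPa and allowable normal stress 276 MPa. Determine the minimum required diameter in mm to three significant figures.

Required area A ≥ P/σ_allow = 44300/276 = 160.5 mm².
For a solid circular section, d ≥ √(4A/π) = 14.3 mm.
Elongation limit: A ≥ PL/(Eδ_allow) = 44300·2460/(196000·1.1) = 505.5 mm² ⇒ d ≥ 25.37 mm.
The elongation limit governs.

25.4 mm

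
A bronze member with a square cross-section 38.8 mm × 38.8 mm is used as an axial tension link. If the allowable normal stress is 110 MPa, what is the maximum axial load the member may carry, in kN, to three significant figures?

A = 1505 mm².
P_max = σ_allow · A = 110 · 1505 = 165600 N = 165.6 kN.

166 kN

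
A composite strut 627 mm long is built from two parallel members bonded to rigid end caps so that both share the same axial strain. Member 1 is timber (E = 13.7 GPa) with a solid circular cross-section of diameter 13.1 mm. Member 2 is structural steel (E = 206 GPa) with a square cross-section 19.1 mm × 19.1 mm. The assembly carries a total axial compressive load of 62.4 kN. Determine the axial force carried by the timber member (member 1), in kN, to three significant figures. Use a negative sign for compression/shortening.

-1.50 kN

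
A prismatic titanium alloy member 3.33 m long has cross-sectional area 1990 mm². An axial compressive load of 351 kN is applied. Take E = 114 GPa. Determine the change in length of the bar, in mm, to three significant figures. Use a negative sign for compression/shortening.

-5.15 mm

δ_mech = NL/(AE) = -351000·3330/(1990·114000) = -5.152 mm.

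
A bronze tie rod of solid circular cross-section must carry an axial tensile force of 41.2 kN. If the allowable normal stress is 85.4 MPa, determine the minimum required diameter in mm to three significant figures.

24.8 mm

Required area A ≥ P/σ_allow = 41200/85.4 = 482.4 mm².
For a solid circular section, d ≥ √(4A/π) = 24.78 mm.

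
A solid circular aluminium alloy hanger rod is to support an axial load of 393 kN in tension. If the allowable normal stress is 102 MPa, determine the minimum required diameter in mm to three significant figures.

70.0 mm

Required area A ≥ P/σ_allow = 393000/102 = 3853 mm².
For a solid circular section, d ≥ √(4A/π) = 70.04 mm.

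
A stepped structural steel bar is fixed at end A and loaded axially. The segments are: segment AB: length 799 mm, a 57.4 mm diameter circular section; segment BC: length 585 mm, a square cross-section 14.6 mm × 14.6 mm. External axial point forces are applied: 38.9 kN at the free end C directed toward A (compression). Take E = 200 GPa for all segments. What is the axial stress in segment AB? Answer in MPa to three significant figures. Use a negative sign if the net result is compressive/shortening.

Internal axial forces (sectioning from the free end, tension +): N_BC = -38.9 kN, N_AB = -38.9 kN.
A_AB = 2588 mm².
σ_AB = N_AB/A_AB = -38900/2588 = -15.03 MPa.

-15.0 MPa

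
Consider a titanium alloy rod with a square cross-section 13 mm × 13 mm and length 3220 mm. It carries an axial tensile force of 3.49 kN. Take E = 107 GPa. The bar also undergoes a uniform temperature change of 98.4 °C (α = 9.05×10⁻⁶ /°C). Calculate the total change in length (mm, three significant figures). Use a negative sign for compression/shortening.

A = 169 mm².
δ_mech = NL/(AE) = 3490·3220/(169·107000) = 0.6215 mm.
δ_thermal = αLΔT = 9.05e-6·3220·98.4 = 2.867 mm.
δ = δ_mech + δ_thermal = 3.489 mm.

3.49 mm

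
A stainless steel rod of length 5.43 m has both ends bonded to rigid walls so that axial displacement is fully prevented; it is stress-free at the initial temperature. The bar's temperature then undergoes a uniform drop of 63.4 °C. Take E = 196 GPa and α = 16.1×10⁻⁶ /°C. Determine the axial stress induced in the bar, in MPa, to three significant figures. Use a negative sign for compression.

200 MPa

Free thermal expansion αLΔT = 16.1e-6 · 5430 · -63.4 = -5.543 mm.
The walls impose strain ε = −(-5.543)/5430 = 1.0207e-03; σ = Eε = 196000 · 1.0207e-03 = 200.1 MPa.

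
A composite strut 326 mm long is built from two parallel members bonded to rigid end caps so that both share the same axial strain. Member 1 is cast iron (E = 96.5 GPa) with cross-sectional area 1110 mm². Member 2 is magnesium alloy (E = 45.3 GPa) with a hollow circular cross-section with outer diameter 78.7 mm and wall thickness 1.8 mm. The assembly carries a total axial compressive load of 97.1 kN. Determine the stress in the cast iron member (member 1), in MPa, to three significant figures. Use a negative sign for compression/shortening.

A_2 = 434.9 mm².
Equal strain + equilibrium ⇒ each member carries load in proportion to AE: A₁E₁ = 107100000 N, A₂E₂ = 19700000 N, ΣAE = 126800000 N.
σ₁ = P·E₁/ΣAE = -97100·96500/126800000 = -73.89 MPa.

-73.9 MPa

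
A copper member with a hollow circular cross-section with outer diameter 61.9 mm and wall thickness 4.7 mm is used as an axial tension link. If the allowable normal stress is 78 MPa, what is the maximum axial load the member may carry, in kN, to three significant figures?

65.9 kN

A = 844.6 mm².
P_max = σ_allow · A = 78 · 844.6 = 65880 N = 65.88 kN.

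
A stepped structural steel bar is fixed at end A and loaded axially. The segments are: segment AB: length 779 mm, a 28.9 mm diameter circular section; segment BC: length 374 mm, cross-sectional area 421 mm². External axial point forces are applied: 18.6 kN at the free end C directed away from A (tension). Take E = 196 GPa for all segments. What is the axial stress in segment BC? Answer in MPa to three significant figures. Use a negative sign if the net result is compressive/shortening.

Internal axial forces (sectioning from the free end, tension +): N_BC = 18.6 kN, N_AB = 18.6 kN.
σ_BC = N_BC/A_BC = 18600/421 = 44.18 MPa.

44.2 MPa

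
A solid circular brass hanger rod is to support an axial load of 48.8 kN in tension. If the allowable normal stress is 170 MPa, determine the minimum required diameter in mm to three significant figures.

Required area A ≥ P/σ_allow = 48800/170 = 287.1 mm².
For a solid circular section, d ≥ √(4A/π) = 19.12 mm.

19.1 mm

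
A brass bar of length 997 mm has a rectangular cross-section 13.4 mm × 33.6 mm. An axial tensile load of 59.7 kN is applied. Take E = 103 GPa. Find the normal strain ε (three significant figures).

A = 450.2 mm².
σ = N/A = 132.6 MPa; ε = σ/E = 132.6/103000 = 1.287e-03.

0.00129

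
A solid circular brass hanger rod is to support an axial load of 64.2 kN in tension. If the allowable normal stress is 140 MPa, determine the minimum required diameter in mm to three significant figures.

Required area A ≥ P/σ_allow = 64200/140 = 458.6 mm².
For a solid circular section, d ≥ √(4A/π) = 24.16 mm.

24.2 mm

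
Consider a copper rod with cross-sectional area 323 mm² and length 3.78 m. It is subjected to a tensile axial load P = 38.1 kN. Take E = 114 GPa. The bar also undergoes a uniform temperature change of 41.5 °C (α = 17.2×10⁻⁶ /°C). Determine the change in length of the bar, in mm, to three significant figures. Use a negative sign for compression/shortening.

δ_mech = NL/(AE) = 38100·3780/(323·114000) = 3.911 mm.
δ_thermal = αLΔT = 17.2e-6·3780·41.5 = 2.698 mm.
δ = δ_mech + δ_thermal = 6.609 mm.

6.61 mm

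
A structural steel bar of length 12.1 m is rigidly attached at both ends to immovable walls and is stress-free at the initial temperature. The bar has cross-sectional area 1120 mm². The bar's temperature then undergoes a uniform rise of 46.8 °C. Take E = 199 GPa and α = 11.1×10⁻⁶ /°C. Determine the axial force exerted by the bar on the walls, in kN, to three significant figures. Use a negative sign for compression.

Free thermal expansion αLΔT = 11.1e-6 · 12100 · 46.8 = 6.286 mm.
The walls impose strain ε = −(6.286)/12100 = -5.1948e-04; σ = Eε = 199000 · -5.1948e-04 = -103.4 MPa.
Wall reaction R = σ·A = -103.4·1120 = -115800 N = -115.8 kN.

-116 kN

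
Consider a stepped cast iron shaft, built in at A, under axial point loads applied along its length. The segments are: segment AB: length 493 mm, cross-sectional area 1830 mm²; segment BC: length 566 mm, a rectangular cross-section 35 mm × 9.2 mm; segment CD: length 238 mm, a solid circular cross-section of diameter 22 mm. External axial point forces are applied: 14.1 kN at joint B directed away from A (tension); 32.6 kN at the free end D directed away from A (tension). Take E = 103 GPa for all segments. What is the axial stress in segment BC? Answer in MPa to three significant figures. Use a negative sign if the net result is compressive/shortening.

Internal axial forces (sectioning from the free end, tension +): N_CD = 32.6 kN, N_BC = 32.6 kN, N_AB = 46.7 kN.
A_BC = 322 mm².
σ_BC = N_BC/A_BC = 32600/322 = 101.2 MPa.

101 MPa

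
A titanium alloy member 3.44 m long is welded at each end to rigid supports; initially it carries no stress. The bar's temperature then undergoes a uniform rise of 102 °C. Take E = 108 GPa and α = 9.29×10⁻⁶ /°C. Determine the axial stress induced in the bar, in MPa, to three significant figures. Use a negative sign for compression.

-102 MPa

Free thermal expansion αLΔT = 9.29e-6 · 3440 · 102 = 3.26 mm.
The walls impose strain ε = −(3.26)/3440 = -9.4758e-04; σ = Eε = 108000 · -9.4758e-04 = -102.3 MPa.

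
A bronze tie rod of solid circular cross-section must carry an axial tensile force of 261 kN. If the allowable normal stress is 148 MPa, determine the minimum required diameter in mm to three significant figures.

47.4 mm

Required area A ≥ P/σ_allow = 261000/148 = 1764 mm².
For a solid circular section, d ≥ √(4A/π) = 47.39 mm.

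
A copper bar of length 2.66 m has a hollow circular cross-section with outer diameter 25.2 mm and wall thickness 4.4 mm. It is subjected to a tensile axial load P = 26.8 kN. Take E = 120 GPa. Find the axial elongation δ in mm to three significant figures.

2.07 mm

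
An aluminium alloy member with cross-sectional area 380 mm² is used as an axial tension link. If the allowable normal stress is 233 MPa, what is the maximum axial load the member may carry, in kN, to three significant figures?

P_max = σ_allow · A = 233 · 380 = 88540 N = 88.54 kN.

88.5 kN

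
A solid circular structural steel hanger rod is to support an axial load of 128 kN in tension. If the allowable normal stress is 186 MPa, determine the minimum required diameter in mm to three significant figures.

29.6 mm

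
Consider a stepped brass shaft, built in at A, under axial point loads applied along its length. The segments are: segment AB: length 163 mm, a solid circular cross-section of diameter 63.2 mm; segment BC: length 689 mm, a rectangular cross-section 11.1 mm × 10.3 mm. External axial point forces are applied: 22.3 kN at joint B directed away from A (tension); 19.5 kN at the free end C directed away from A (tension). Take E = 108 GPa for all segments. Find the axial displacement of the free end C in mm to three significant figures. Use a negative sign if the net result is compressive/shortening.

1.11 mm

Internal axial forces (sectioning from the free end, tension +): N_BC = 19.5 kN, N_AB = 41.8 kN.
A_AB = 3137 mm².
A_BC = 114.3 mm².
δ_AB = 41800·163/(3137·108000) = 0.02011 mm
δ_BC = 19500·689/(114.3·108000) = 1.088 mm
δ = Σδ_i = 1.108 mm.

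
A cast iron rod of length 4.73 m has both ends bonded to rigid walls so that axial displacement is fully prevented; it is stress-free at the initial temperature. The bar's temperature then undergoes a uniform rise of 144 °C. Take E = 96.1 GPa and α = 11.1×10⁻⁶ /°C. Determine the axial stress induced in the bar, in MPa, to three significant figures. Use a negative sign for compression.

Free thermal expansion αLΔT = 11.1e-6 · 4730 · 144 = 7.56 mm.
The walls impose strain ε = −(7.56)/4730 = -1.5984e-03; σ = Eε = 96100 · -1.5984e-03 = -153.6 MPa.

-154 MPa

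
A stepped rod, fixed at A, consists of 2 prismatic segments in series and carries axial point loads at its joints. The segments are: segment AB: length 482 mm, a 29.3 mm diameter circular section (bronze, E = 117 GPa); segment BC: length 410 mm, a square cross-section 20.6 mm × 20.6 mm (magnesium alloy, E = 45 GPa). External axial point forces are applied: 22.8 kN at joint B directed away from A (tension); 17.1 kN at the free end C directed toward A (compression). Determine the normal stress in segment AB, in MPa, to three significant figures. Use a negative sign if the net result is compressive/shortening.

8.45 MPa

Internal axial forces (sectioning from the free end, tension +): N_BC = -17.1 kN, N_AB = 5.7 kN.
A_AB = 674.3 mm².
σ_AB = N_AB/A_AB = 5700/674.3 = 8.454 MPa.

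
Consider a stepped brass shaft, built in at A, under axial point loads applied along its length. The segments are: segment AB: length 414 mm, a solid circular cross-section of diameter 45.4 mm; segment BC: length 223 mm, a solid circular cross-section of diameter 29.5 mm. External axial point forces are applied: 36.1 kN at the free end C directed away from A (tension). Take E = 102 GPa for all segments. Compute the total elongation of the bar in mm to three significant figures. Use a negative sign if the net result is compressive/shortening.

Internal axial forces (sectioning from the free end, tension +): N_BC = 36.1 kN, N_AB = 36.1 kN.
A_AB = 1619 mm².
A_BC = 683.5 mm².
δ_AB = 36100·414/(1619·102000) = 0.09051 mm
δ_BC = 36100·223/(683.5·102000) = 0.1155 mm
δ = Σδ_i = 0.206 mm.

0.206 mm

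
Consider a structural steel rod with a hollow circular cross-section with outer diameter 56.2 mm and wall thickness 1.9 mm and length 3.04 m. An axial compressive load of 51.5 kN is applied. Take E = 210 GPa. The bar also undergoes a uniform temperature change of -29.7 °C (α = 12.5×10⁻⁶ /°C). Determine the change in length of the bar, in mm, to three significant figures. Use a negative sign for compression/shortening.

A = 324.1 mm².
δ_mech = NL/(AE) = -51500·3040/(324.1·210000) = -2.3 mm.
δ_thermal = αLΔT = 12.5e-6·3040·-29.7 = -1.129 mm.
δ = δ_mech + δ_thermal = -3.429 mm.

-3.43 mm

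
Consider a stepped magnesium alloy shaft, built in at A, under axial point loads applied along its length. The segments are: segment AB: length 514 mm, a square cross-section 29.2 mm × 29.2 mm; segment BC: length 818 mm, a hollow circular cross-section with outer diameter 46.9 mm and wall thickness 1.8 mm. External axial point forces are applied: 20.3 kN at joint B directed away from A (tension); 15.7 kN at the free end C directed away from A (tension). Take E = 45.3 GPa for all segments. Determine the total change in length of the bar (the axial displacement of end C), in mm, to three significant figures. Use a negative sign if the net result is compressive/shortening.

1.59 mm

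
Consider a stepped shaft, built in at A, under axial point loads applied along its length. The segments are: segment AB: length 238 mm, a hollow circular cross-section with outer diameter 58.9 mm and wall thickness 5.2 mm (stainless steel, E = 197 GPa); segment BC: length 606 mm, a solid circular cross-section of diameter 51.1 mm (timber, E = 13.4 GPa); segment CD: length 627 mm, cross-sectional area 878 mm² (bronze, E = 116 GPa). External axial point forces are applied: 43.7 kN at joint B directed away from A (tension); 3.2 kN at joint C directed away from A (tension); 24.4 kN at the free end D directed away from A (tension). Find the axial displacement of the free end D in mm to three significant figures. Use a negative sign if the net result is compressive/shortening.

Internal axial forces (sectioning from the free end, tension +): N_CD = 24.4 kN, N_BC = 27.6 kN, N_AB = 71.3 kN.
A_AB = 877.3 mm².
A_BC = 2051 mm².
δ_AB = 71300·238/(877.3·197000) = 0.09819 mm
δ_BC = 27600·606/(2051·13400) = 0.6086 mm
δ_CD = 24400·627/(878·116000) = 0.1502 mm
δ = Σδ_i = 0.857 mm.

0.857 mm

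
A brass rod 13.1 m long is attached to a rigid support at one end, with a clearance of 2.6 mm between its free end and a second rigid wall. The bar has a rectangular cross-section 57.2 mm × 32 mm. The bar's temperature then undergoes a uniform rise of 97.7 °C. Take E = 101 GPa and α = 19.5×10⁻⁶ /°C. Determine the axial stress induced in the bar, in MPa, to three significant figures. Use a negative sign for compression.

Free thermal expansion αLΔT = 19.5e-6 · 13100 · 97.7 = 24.96 mm.
The walls engage after the gap closes; constrained expansion = 24.96 − 2.6 = 22.36 mm.
The walls impose strain ε = −(22.36)/13100 = -1.7067e-03; σ = Eε = 101000 · -1.7067e-03 = -172.4 MPa.

-172 MPa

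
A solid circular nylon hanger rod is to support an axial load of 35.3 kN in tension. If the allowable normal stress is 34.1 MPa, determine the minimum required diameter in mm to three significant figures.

Required area A ≥ P/σ_allow = 35300/34.1 = 1035 mm².
For a solid circular section, d ≥ √(4A/π) = 36.3 mm.

36.3 mm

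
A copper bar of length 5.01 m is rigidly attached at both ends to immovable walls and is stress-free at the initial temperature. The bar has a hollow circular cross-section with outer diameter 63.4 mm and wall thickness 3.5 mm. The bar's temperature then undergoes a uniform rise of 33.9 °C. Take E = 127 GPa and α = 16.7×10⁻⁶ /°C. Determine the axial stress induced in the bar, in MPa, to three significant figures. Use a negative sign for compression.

-71.9 MPa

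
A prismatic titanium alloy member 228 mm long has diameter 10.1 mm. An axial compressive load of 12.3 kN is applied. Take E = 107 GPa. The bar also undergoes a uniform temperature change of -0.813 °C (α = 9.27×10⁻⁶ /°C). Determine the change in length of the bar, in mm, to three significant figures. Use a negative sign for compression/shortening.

A = 80.12 mm².
δ_mech = NL/(AE) = -12300·228/(80.12·107000) = -0.3271 mm.
δ_thermal = αLΔT = 9.27e-6·228·-0.813 = -0.001718 mm.
δ = δ_mech + δ_thermal = -0.3289 mm.

-0.329 mm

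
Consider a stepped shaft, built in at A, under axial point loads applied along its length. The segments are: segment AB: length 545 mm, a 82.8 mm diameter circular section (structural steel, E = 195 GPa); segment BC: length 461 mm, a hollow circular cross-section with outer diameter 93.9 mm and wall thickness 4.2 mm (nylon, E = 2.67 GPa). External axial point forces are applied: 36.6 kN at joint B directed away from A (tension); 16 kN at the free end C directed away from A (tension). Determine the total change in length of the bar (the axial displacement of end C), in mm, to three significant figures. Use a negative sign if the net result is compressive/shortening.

2.36 mm

Internal axial forces (sectioning from the free end, tension +): N_BC = 16 kN, N_AB = 52.6 kN.
A_AB = 5385 mm².
A_BC = 1184 mm².
δ_AB = 52600·545/(5385·195000) = 0.0273 mm
δ_BC = 16000·461/(1184·2670) = 2.334 mm
δ = Σδ_i = 2.361 mm.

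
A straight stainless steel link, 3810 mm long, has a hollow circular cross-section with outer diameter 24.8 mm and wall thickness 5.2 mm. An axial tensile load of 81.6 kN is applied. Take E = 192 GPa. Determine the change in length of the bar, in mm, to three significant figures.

A = 320.2 mm².
δ_mech = NL/(AE) = 81600·3810/(320.2·192000) = 5.057 mm.

5.06 mm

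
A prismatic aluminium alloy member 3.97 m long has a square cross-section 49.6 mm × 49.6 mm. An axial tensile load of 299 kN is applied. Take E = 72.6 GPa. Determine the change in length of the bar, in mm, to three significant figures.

6.65 mm

A = 2460 mm².
δ_mech = NL/(AE) = 299000·3970/(2460·72600) = 6.646 mm.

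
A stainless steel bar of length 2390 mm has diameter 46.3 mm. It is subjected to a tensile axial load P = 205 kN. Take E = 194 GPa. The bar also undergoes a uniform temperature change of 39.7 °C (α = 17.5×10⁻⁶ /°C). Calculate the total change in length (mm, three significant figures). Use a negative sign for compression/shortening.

A = 1684 mm².
δ_mech = NL/(AE) = 205000·2390/(1684·194000) = 1.5 mm.
δ_thermal = αLΔT = 17.5e-6·2390·39.7 = 1.66 mm.
δ = δ_mech + δ_thermal = 3.16 mm.

3.16 mm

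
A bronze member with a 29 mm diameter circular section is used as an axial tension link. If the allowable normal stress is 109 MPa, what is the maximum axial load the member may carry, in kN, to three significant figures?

72.0 kN

A = 660.5 mm².
P_max = σ_allow · A = 109 · 660.5 = 72000 N = 72 kN.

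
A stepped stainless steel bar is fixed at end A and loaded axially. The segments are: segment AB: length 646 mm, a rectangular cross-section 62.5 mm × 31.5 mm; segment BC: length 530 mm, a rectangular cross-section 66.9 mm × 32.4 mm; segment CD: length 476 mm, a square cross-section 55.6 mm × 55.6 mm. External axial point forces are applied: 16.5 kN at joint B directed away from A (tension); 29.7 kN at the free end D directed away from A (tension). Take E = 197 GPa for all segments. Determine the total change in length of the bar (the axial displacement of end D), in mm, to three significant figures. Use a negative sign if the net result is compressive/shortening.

Internal axial forces (sectioning from the free end, tension +): N_CD = 29.7 kN, N_BC = 29.7 kN, N_AB = 46.2 kN.
A_AB = 1969 mm².
A_BC = 2168 mm².
A_CD = 3091 mm².
δ_AB = 46200·646/(1969·197000) = 0.07695 mm
δ_BC = 29700·530/(2168·197000) = 0.03686 mm
δ_CD = 29700·476/(3091·197000) = 0.02321 mm
δ = Σδ_i = 0.137 mm.

0.137 mm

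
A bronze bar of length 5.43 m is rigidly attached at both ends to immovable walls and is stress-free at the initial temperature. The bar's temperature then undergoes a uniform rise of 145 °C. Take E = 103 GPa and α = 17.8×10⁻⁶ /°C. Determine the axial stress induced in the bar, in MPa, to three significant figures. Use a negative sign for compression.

Free thermal expansion αLΔT = 17.8e-6 · 5430 · 145 = 14.01 mm.
The walls impose strain ε = −(14.01)/5430 = -2.5810e-03; σ = Eε = 103000 · -2.5810e-03 = -265.8 MPa.

-266 MPa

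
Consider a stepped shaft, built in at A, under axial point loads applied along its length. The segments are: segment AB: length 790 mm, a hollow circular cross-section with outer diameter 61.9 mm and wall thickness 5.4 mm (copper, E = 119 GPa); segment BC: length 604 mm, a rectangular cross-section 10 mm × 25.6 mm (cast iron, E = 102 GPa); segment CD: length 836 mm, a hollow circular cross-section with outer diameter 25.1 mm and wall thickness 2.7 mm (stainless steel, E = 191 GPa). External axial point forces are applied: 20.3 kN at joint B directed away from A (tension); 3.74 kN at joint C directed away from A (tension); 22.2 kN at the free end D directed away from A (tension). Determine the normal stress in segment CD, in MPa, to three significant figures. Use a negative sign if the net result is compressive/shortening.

Internal axial forces (sectioning from the free end, tension +): N_CD = 22.2 kN, N_BC = 25.94 kN, N_AB = 46.24 kN.
A_CD = 190 mm².
σ_CD = N_CD/A_CD = 22200/190 = 116.8 MPa.

117 MPa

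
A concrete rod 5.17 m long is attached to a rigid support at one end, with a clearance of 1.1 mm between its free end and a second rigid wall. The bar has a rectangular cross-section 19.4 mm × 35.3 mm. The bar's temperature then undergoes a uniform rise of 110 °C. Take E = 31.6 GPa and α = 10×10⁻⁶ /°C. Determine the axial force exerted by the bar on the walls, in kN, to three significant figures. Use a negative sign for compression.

-19.2 kN

Free thermal expansion αLΔT = 10e-6 · 5170 · 110 = 5.687 mm.
The walls engage after the gap closes; constrained expansion = 5.687 − 1.1 = 4.587 mm.
The walls impose strain ε = −(4.587)/5170 = -8.8723e-04; σ = Eε = 31600 · -8.8723e-04 = -28.04 MPa.
Wall reaction R = σ·A = -28.04·684.8 = -19200 N = -19.2 kN.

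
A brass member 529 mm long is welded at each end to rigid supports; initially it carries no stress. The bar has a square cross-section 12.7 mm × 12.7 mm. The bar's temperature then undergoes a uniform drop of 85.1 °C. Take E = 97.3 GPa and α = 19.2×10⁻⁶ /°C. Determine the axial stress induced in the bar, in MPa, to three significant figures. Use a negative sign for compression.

159 MPa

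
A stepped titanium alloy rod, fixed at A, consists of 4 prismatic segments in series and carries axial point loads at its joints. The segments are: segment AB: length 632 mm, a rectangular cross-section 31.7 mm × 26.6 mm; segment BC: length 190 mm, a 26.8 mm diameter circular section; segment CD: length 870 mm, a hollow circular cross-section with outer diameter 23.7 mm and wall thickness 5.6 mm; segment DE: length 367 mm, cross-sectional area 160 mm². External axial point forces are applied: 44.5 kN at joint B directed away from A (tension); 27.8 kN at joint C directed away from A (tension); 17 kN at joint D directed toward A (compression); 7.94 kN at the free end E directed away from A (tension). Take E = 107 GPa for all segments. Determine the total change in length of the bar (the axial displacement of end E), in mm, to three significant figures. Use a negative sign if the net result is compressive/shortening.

Internal axial forces (sectioning from the free end, tension +): N_DE = 7.94 kN, N_CD = -9.06 kN, N_BC = 18.74 kN, N_AB = 63.24 kN.
A_AB = 843.2 mm².
A_BC = 564.1 mm².
A_CD = 318.4 mm².
δ_AB = 63240·632/(843.2·107000) = 0.443 mm
δ_BC = 18740·190/(564.1·107000) = 0.05899 mm
δ_CD = -9060·870/(318.4·107000) = -0.2313 mm
δ_DE = 7940·367/(160·107000) = 0.1702 mm
δ = Σδ_i = 0.4408 mm.

0.441 mm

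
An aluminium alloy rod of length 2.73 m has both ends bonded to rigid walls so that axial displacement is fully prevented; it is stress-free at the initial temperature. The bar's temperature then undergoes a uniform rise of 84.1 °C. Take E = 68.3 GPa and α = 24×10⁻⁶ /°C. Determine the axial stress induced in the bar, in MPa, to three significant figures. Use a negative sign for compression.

Free thermal expansion αLΔT = 24e-6 · 2730 · 84.1 = 5.51 mm.
The walls impose strain ε = −(5.51)/2730 = -2.0184e-03; σ = Eε = 68300 · -2.0184e-03 = -137.9 MPa.

-138 MPa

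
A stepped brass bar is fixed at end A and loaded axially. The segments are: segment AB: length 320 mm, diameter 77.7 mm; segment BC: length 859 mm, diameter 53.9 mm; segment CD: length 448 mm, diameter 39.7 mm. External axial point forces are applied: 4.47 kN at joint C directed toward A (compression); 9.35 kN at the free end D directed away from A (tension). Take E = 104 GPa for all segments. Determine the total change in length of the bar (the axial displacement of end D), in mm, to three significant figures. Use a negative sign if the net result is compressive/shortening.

Internal axial forces (sectioning from the free end, tension +): N_CD = 9.35 kN, N_BC = 4.88 kN, N_AB = 4.88 kN.
A_AB = 4742 mm².
A_BC = 2282 mm².
A_CD = 1238 mm².
δ_AB = 4880·320/(4742·104000) = 0.003167 mm
δ_BC = 4880·859/(2282·104000) = 0.01766 mm
δ_CD = 9350·448/(1238·104000) = 0.03254 mm
δ = Σδ_i = 0.05337 mm.

0.0534 mm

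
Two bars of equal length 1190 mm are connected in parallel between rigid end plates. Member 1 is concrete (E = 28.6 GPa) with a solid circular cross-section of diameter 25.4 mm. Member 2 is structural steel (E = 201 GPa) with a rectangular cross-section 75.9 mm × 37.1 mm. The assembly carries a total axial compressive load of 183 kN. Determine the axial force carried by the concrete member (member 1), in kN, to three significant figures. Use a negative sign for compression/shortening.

-4.57 kN

A_1 = 506.7 mm².
A_2 = 2816 mm².
Equal strain + equilibrium ⇒ each member carries load in proportion to AE: A₁E₁ = 14490000 N, A₂E₂ = 566000000 N, ΣAE = 580500000 N.
F₁ = P·A₁E₁/ΣAE = -183000·14490000/580500000 = -4569 N.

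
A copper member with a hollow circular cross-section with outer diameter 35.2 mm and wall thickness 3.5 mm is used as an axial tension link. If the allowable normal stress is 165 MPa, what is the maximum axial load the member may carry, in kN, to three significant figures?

A = 348.6 mm².
P_max = σ_allow · A = 165 · 348.6 = 57510 N = 57.51 kN.

57.5 kN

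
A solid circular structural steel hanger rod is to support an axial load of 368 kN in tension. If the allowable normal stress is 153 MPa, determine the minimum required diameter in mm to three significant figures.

55.3 mm

Required area A ≥ P/σ_allow = 368000/153 = 2405 mm².
For a solid circular section, d ≥ √(4A/π) = 55.34 mm.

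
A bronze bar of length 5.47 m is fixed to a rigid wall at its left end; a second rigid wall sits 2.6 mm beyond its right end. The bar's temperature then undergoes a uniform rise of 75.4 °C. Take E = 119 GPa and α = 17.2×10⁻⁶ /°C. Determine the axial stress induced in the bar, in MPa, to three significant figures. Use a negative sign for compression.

-97.8 MPa

Free thermal expansion αLΔT = 17.2e-6 · 5470 · 75.4 = 7.094 mm.
The walls engage after the gap closes; constrained expansion = 7.094 − 2.6 = 4.494 mm.
The walls impose strain ε = −(4.494)/5470 = -8.2156e-04; σ = Eε = 119000 · -8.2156e-04 = -97.77 MPa.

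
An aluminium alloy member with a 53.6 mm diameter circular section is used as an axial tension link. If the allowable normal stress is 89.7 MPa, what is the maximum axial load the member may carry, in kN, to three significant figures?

202 kN

A = 2256 mm².
P_max = σ_allow · A = 89.7 · 2256 = 202400 N = 202.4 kN.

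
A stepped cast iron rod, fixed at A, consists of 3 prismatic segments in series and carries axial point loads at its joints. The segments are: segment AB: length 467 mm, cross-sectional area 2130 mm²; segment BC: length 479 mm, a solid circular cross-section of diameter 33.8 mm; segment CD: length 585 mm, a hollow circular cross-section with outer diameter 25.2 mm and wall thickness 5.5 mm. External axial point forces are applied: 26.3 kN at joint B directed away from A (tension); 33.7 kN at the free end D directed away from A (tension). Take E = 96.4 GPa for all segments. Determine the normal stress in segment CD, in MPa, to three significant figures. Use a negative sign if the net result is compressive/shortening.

99.0 MPa

Internal axial forces (sectioning from the free end, tension +): N_CD = 33.7 kN, N_BC = 33.7 kN, N_AB = 60 kN.
A_CD = 340.4 mm².
σ_CD = N_CD/A_CD = 33700/340.4 = 99 MPa.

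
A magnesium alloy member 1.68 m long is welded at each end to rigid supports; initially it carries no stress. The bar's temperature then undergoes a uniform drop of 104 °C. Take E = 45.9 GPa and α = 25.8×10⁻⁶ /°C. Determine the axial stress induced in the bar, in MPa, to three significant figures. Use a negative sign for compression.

Free thermal expansion αLΔT = 25.8e-6 · 1680 · -104 = -4.508 mm.
The walls impose strain ε = −(-4.508)/1680 = 2.6832e-03; σ = Eε = 45900 · 2.6832e-03 = 123.2 MPa.

123 MPa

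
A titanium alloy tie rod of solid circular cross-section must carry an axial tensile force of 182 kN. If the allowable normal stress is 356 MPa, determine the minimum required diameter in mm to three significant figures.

Required area A ≥ P/σ_allow = 182000/356 = 511.2 mm².
For a solid circular section, d ≥ √(4A/π) = 25.51 mm.

25.5 mm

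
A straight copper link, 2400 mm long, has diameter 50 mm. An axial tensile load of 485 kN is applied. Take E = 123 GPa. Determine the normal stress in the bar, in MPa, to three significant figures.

247 MPa

A = 1963 mm².
σ = N/A = 485000/1963 = 247 MPa.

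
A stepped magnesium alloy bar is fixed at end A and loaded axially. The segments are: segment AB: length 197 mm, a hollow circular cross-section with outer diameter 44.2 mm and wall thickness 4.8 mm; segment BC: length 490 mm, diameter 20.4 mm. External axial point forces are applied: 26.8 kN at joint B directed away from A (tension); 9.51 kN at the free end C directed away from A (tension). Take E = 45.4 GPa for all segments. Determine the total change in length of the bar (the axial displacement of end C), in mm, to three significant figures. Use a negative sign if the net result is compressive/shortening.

Internal axial forces (sectioning from the free end, tension +): N_BC = 9.51 kN, N_AB = 36.31 kN.
A_AB = 594.1 mm².
A_BC = 326.9 mm².
δ_AB = 36310·197/(594.1·45400) = 0.2652 mm
δ_BC = 9510·490/(326.9·45400) = 0.314 mm
δ = Σδ_i = 0.5792 mm.

0.579 mm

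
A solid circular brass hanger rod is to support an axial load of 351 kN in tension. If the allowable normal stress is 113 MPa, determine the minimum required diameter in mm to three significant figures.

Required area A ≥ P/σ_allow = 351000/113 = 3106 mm².
For a solid circular section, d ≥ √(4A/π) = 62.89 mm.

62.9 mm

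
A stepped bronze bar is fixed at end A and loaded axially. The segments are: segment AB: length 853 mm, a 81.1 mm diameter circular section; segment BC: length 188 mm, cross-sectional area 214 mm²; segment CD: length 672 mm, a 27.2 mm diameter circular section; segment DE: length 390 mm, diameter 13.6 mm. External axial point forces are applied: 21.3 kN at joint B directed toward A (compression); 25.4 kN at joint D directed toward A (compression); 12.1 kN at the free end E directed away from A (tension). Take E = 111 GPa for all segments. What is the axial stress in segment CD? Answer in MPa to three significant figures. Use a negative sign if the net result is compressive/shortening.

Internal axial forces (sectioning from the free end, tension +): N_DE = 12.1 kN, N_CD = -13.3 kN, N_BC = -13.3 kN, N_AB = -34.6 kN.
A_CD = 581.1 mm².
σ_CD = N_CD/A_CD = -13300/581.1 = -22.89 MPa.

-22.9 MPa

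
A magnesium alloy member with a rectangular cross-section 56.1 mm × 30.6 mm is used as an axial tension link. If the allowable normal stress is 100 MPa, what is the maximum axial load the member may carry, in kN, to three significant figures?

A = 1717 mm².
P_max = σ_allow · A = 100 · 1717 = 171700 N = 171.7 kN.

172 kN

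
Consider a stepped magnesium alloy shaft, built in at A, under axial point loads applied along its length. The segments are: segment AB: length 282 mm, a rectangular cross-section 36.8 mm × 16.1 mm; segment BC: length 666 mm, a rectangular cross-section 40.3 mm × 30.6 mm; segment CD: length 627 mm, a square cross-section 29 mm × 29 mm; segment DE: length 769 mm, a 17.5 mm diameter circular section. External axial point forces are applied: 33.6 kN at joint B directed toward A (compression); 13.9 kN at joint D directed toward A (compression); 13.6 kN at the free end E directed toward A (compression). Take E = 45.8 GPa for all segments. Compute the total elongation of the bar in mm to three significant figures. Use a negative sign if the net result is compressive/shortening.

Internal axial forces (sectioning from the free end, tension +): N_DE = -13.6 kN, N_CD = -27.5 kN, N_BC = -27.5 kN, N_AB = -61.1 kN.
A_AB = 592.5 mm².
A_BC = 1233 mm².
A_CD = 841 mm².
A_DE = 240.5 mm².
δ_AB = -61100·282/(592.5·45800) = -0.635 mm
δ_BC = -27500·666/(1233·45800) = -0.3243 mm
δ_CD = -27500·627/(841·45800) = -0.4477 mm
δ_DE = -13600·769/(240.5·45800) = -0.9494 mm
δ = Σδ_i = -2.356 mm.

-2.36 mm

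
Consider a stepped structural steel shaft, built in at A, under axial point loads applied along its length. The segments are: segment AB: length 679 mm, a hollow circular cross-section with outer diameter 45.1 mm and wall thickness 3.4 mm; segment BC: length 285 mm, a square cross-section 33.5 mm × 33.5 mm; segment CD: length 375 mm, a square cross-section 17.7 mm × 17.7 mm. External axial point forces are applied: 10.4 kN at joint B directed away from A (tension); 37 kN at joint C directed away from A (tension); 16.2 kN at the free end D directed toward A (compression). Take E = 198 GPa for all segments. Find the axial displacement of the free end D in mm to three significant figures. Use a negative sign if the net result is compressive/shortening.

0.169 mm

Internal axial forces (sectioning from the free end, tension +): N_CD = -16.2 kN, N_BC = 20.8 kN, N_AB = 31.2 kN.
A_AB = 445.4 mm².
A_BC = 1122 mm².
A_CD = 313.3 mm².
δ_AB = 31200·679/(445.4·198000) = 0.2402 mm
δ_BC = 20800·285/(1122·198000) = 0.02668 mm
δ_CD = -16200·375/(313.3·198000) = -0.09793 mm
δ = Σδ_i = 0.169 mm.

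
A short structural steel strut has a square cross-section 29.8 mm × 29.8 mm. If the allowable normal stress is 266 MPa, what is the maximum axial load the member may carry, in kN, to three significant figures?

236 kN

A = 888 mm².
P_max = σ_allow · A = 266 · 888 = 236200 N = 236.2 kN.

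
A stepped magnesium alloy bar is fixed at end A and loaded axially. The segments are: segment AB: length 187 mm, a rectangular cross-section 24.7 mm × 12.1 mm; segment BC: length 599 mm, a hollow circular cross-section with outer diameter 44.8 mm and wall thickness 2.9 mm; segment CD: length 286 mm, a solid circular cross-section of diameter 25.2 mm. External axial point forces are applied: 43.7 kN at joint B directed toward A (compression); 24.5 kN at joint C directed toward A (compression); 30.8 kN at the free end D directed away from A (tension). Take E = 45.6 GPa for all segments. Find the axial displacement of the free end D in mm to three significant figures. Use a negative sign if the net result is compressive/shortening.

Internal axial forces (sectioning from the free end, tension +): N_CD = 30.8 kN, N_BC = 6.3 kN, N_AB = -37.4 kN.
A_AB = 298.9 mm².
A_BC = 381.7 mm².
A_CD = 498.8 mm².
δ_AB = -37400·187/(298.9·45600) = -0.5132 mm
δ_BC = 6300·599/(381.7·45600) = 0.2168 mm
δ_CD = 30800·286/(498.8·45600) = 0.3873 mm
δ = Σδ_i = 0.09093 mm.

0.0909 mm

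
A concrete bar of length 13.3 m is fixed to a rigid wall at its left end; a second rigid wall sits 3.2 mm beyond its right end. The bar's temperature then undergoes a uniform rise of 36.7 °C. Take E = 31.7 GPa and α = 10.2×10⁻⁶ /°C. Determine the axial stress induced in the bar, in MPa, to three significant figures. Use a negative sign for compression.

-4.24 MPa

Free thermal expansion αLΔT = 10.2e-6 · 13300 · 36.7 = 4.979 mm.
The walls engage after the gap closes; constrained expansion = 4.979 − 3.2 = 1.779 mm.
The walls impose strain ε = −(1.779)/13300 = -1.3374e-04; σ = Eε = 31700 · -1.3374e-04 = -4.24 MPa.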